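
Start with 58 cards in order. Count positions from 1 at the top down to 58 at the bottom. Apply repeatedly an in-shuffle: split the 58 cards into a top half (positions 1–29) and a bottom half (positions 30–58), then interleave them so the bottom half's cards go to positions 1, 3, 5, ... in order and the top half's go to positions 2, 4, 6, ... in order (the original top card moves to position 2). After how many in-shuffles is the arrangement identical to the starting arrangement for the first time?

The in-shuffle permutes the 58 positions with cycle lengths [58].
Every card is home exactly when every cycle has completed a whole number of laps, i.e. after lcm(58) = 58 in-shuffles.

58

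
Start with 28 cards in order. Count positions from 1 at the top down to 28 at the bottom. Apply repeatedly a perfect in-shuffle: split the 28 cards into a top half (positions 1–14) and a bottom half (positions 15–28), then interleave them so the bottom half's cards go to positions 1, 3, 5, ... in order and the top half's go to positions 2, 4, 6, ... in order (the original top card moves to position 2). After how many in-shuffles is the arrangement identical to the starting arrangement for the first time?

28

The in-shuffle permutes the 28 positions with cycle lengths [28].
Every card is home exactly when every cycle has completed a whole number of laps, i.e. after lcm(28) = 28 in-shuffles.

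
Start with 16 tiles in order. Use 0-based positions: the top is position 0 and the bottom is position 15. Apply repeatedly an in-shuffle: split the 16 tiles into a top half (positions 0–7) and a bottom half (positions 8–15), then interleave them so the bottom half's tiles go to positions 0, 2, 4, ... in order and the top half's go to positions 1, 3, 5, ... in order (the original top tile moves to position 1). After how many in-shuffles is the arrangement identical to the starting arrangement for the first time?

8

The in-shuffle permutes the 16 positions with cycle lengths [8, 8].
Every tile is home exactly when every cycle has completed a whole number of laps, i.e. after lcm(8) = 8 in-shuffles.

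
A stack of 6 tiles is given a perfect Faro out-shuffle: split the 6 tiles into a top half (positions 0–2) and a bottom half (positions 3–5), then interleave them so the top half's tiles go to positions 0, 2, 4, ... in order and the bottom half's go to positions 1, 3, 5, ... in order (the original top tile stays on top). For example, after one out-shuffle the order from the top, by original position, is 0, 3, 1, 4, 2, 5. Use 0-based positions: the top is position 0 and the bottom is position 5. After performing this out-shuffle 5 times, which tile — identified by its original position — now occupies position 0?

Work backwards from position 0, undoing one out-shuffle at a time:
0 ← 0 ← 0 ← 0 ← 0 ← 0
So the tile now at position 0 started at position 0.

0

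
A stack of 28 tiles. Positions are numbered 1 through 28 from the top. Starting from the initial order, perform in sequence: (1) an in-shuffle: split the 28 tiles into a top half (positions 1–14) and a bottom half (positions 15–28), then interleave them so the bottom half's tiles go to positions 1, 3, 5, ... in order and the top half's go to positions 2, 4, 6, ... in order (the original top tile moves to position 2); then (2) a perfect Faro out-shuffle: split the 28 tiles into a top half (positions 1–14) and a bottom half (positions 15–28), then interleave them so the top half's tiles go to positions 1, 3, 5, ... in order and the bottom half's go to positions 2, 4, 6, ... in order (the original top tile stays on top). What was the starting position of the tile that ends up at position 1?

Undo the operations in reverse order, starting from position 1:
  undo op 2 (out-shuffle, from top half): 1 ← 1
  undo op 1 (in-shuffle, from bottom half): 1 ← 15
So the tile at position 1 came from original position 15.

15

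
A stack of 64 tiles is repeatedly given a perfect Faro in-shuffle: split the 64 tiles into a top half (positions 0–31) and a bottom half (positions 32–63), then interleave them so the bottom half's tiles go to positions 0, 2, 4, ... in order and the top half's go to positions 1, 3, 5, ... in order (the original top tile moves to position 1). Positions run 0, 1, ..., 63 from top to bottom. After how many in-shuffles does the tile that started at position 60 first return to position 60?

Follow position 60 under repeated in-shuffles:
60 → 56 → 48 → 32 → 0 → 1 → 3 → 7 → 15 → 31 → 63 → 62 → 60
It first returns after 12 in-shuffles.

12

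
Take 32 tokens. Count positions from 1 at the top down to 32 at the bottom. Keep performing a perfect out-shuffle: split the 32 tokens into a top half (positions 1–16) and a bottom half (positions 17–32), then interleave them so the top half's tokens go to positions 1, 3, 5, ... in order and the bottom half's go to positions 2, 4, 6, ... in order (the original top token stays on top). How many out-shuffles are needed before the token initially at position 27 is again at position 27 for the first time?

Follow position 27 under repeated out-shuffles:
27 → 22 → 12 → 23 → 14 → 27
It first returns after 5 out-shuffles.

5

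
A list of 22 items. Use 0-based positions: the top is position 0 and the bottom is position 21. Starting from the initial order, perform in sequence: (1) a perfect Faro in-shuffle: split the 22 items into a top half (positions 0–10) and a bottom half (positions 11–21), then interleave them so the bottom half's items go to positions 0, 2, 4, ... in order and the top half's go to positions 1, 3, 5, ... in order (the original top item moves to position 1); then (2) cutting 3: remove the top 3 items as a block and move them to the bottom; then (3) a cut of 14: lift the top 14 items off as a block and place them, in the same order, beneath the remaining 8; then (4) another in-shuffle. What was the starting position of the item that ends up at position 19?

13

Undo the operations in reverse order, starting from position 19:
  undo op 4 (in-shuffle, from top half): 19 ← 9
  undo op 3 (cut 14): 9 ← 1
  undo op 2 (cut 3): 1 ← 4
  undo op 1 (in-shuffle, from bottom half): 4 ← 13
So the item at position 19 came from original position 13.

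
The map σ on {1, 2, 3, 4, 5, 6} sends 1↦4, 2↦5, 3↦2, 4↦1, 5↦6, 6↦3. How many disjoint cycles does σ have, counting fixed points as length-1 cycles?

2

Cycle decomposition: (1 4) (2 5 6 3).
2 cycles.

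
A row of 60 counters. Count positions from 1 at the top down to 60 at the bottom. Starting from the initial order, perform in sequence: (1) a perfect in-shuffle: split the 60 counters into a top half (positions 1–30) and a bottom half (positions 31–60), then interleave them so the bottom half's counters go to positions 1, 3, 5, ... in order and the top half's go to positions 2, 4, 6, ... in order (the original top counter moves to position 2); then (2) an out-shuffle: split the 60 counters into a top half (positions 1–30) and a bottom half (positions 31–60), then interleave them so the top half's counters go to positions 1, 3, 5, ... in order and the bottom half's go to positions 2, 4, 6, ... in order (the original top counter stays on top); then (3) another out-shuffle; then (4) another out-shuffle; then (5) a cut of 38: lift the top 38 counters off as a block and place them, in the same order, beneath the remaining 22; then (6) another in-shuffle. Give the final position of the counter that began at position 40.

37

Track the counter from position 40 forward through each operation:
  after op 1 (in-shuffle): 40 → 19
  after op 2 (out-shuffle): 19 → 37
  after op 3 (out-shuffle): 37 → 14
  after op 4 (out-shuffle): 14 → 27
  after op 5 (cut 38): 27 → 49
  after op 6 (in-shuffle): 49 → 37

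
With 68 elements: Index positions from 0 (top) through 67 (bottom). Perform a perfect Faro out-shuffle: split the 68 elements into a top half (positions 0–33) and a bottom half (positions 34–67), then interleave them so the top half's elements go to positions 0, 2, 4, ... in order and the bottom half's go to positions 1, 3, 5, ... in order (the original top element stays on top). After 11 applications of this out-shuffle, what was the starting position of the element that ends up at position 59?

Work backwards from position 59, undoing one out-shuffle at a time:
59 ← 63 ← 65 ← 66 ← 33 ← 50 ← 25 ← 46 ← 23 ← 45 ← 56 ← 28
So the element now at position 59 started at position 28.

28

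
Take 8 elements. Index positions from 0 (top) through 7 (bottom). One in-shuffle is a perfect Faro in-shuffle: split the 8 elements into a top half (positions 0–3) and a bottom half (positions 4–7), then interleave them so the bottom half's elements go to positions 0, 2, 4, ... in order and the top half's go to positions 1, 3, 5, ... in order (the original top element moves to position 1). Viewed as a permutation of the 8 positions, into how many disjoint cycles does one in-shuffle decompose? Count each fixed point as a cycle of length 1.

2

Trace each unvisited position around until it returns:
(0 1 3 7 6 4) (2 5)
2 cycles in total.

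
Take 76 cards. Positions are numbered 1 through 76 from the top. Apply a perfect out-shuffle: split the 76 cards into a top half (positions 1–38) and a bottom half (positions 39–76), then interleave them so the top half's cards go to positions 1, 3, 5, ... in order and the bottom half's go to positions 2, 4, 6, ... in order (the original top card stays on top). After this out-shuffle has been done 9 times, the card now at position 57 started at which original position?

14

Work backwards from position 57, undoing one out-shuffle at a time:
57 ← 29 ← 15 ← 8 ← 42 ← 59 ← 30 ← 53 ← 27 ← 14
So the card now at position 57 started at position 14.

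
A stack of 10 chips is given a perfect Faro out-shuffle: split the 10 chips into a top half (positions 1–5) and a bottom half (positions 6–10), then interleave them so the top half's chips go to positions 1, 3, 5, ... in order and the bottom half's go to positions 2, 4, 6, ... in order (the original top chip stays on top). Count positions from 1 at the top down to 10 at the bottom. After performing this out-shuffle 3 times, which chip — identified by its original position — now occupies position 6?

5

Work backwards from position 6, undoing one out-shuffle at a time:
6 ← 8 ← 9 ← 5
So the chip now at position 6 started at position 5.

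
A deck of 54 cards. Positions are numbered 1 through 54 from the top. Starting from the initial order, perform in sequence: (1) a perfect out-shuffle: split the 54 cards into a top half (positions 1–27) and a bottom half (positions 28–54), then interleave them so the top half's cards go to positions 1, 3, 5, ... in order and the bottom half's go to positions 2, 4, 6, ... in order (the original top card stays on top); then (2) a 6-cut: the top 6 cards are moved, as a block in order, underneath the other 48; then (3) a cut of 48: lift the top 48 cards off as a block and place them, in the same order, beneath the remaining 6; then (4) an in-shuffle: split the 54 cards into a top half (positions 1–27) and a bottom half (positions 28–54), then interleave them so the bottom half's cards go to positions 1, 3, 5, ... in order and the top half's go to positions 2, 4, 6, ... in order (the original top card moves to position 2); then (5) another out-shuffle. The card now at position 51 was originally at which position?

Undo the operations in reverse order, starting from position 51:
  undo op 5 (out-shuffle, from top half): 51 ← 26
  undo op 4 (in-shuffle, from top half): 26 ← 13
  undo op 3 (cut 48): 13 ← 7
  undo op 2 (cut 6): 7 ← 13
  undo op 1 (out-shuffle, from top half): 13 ← 7
So the card at position 51 came from original position 7.

7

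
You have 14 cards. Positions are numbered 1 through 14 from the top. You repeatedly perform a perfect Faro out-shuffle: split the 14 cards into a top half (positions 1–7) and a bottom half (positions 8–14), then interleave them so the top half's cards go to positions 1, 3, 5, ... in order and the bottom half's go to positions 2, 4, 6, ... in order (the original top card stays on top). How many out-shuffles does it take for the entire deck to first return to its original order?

12

The out-shuffle permutes the 14 positions with cycle lengths [1, 1, 12].
Every card is home exactly when every cycle has completed a whole number of laps, i.e. after lcm(1, 12) = 12 out-shuffles.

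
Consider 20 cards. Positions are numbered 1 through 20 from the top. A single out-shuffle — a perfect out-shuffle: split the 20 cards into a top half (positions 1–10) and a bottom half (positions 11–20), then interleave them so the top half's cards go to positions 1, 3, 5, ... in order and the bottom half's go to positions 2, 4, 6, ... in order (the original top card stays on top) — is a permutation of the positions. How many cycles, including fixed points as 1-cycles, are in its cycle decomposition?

Trace each unvisited position around until it returns:
(1) (2 3 5 9 17 14 ... len 18) (20)
3 cycles in total.

3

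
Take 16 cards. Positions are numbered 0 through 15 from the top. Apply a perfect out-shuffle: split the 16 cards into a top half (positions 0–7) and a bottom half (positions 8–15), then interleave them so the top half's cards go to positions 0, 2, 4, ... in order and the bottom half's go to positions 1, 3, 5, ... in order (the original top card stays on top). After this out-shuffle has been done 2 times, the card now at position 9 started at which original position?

6

Work backwards from position 9, undoing one out-shuffle at a time:
9 ← 12 ← 6
So the card now at position 9 started at position 6.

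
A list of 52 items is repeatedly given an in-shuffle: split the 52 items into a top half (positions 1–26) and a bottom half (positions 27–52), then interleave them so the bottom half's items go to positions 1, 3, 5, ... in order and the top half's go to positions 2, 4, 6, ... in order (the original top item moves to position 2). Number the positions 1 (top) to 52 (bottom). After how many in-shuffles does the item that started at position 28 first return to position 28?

52

Follow position 28 under repeated in-shuffles:
28 → 3 → 6 → 12 → 24 → 48 → 43 → 33 → ... → 28 (length 52)
It first returns after 52 in-shuffles.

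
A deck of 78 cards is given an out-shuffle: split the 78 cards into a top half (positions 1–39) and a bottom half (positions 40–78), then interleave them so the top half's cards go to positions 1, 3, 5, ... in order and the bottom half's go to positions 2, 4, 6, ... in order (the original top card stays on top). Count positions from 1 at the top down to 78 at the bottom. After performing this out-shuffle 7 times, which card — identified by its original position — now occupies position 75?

Work backwards from position 75, undoing one out-shuffle at a time:
75 ← 38 ← 58 ← 68 ← 73 ← 37 ← 19 ← 10
So the card now at position 75 started at position 10.

10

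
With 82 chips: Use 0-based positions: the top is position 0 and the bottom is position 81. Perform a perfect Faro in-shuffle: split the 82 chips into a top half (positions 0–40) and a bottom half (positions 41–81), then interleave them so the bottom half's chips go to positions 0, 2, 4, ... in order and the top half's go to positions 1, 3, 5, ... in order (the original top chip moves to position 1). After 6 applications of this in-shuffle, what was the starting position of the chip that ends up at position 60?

22

Work backwards from position 60, undoing one in-shuffle at a time:
60 ← 71 ← 35 ← 17 ← 8 ← 45 ← 22
So the chip now at position 60 started at position 22.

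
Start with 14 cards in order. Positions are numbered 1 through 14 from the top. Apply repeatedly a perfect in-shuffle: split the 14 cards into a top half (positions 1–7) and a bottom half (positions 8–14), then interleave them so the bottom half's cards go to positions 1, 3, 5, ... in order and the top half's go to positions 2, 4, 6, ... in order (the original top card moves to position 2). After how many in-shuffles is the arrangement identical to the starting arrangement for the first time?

The in-shuffle permutes the 14 positions with cycle lengths [2, 4, 4, 4].
Every card is home exactly when every cycle has completed a whole number of laps, i.e. after lcm(2, 4) = 4 in-shuffles.

4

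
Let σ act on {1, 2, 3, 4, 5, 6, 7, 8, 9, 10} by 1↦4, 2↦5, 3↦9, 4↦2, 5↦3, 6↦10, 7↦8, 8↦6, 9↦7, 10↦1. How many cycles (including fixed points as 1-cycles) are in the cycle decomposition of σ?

1

Cycle decomposition: (1 4 2 5 3 9 7 8 6 10).
1 cycle.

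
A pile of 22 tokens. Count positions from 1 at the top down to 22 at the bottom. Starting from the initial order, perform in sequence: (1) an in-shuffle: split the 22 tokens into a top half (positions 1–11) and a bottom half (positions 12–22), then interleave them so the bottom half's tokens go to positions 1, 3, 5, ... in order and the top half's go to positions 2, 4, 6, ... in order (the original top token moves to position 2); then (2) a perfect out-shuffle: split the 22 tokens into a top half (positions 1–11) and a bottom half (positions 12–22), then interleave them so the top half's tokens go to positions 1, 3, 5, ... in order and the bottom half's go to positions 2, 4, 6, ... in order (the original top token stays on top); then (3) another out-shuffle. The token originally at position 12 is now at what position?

1

Track the token from position 12 forward through each operation:
  after op 1 (in-shuffle): 12 → 1
  after op 2 (out-shuffle): 1 → 1
  after op 3 (out-shuffle): 1 → 1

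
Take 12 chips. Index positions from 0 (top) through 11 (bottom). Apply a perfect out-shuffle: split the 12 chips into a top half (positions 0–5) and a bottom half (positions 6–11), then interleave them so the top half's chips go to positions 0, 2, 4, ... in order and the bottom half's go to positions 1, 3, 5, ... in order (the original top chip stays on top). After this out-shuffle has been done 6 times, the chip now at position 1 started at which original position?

5

Work backwards from position 1, undoing one out-shuffle at a time:
1 ← 6 ← 3 ← 7 ← 9 ← 10 ← 5
So the chip now at position 1 started at position 5.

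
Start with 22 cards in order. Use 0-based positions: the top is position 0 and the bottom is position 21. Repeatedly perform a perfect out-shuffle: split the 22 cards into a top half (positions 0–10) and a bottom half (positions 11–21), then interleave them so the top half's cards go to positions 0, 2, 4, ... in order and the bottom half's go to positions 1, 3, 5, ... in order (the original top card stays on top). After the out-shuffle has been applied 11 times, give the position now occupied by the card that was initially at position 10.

5

Track the card's position through each out-shuffle:
10 → 20 → 19 → 17 → 13 → 5 → 10 → 20 → 19 → 17 → 13 → 5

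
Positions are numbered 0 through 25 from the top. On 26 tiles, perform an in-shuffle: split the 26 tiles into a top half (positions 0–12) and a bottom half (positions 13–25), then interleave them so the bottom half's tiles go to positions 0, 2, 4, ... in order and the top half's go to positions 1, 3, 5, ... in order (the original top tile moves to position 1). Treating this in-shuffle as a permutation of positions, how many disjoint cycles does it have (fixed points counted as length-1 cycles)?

Trace each unvisited position around until it returns:
(0 1 3 7 15 4 ... len 18) (2 5 11 23 20 14) (8 17)
3 cycles in total.

3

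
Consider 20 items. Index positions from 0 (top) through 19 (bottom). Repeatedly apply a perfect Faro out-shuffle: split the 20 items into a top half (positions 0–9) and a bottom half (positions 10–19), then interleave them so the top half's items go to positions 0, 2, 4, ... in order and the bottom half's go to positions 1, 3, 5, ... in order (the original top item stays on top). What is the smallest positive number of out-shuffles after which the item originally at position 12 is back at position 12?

18

Follow position 12 under repeated out-shuffles:
12 → 5 → 10 → 1 → 2 → 4 → 8 → 16 → 13 → 7 → 14 → 9 → 18 → 17 → 15 → 11 → 3 → 6 → 12
It first returns after 18 out-shuffles.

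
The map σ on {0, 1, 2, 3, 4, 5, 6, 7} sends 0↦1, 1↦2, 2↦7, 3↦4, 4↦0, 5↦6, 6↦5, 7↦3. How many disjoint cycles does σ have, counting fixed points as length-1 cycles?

Cycle decomposition: (0 1 2 7 3 4) (5 6).
2 cycles.

2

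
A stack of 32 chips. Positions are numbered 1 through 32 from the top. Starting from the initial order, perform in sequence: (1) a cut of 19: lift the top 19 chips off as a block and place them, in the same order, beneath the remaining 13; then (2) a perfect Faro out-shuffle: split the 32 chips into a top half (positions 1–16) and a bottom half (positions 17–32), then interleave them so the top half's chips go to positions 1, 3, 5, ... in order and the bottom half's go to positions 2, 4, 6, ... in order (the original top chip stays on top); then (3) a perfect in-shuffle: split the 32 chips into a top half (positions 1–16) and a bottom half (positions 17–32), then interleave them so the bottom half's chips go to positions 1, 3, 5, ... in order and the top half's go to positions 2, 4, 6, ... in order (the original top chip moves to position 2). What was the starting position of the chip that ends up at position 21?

1

Undo the operations in reverse order, starting from position 21:
  undo op 3 (in-shuffle, from bottom half): 21 ← 27
  undo op 2 (out-shuffle, from top half): 27 ← 14
  undo op 1 (cut 19): 14 ← 1
So the chip at position 21 came from original position 1.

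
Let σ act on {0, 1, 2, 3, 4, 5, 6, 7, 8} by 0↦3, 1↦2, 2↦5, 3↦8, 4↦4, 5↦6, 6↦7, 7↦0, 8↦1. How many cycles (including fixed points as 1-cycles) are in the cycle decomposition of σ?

2

Cycle decomposition: (0 3 8 1 2 5 6 7) (4).
2 cycles.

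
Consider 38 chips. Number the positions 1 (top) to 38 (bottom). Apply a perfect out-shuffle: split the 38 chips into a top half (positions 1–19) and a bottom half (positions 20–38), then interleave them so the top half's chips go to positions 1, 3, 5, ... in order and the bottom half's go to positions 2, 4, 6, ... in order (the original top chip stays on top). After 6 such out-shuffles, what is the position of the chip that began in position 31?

Track the chip's position through each out-shuffle:
31 → 24 → 10 → 19 → 37 → 36 → 34

34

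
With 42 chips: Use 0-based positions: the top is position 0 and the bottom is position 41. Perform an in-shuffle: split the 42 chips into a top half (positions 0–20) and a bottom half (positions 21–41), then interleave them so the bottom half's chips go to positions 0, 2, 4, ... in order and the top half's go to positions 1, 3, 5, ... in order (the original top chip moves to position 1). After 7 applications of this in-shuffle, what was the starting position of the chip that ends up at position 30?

Work backwards from position 30, undoing one in-shuffle at a time:
30 ← 36 ← 39 ← 19 ← 9 ← 4 ← 23 ← 11
So the chip now at position 30 started at position 11.

11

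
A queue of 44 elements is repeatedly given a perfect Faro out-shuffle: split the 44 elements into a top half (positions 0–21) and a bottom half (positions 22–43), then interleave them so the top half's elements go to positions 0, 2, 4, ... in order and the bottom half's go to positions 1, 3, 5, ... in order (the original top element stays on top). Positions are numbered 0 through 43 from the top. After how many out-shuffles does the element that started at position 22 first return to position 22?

Follow position 22 under repeated out-shuffles:
22 → 1 → 2 → 4 → 8 → 16 → 32 → 21 → 42 → 41 → 39 → 35 → 27 → 11 → 22
It first returns after 14 out-shuffles.

14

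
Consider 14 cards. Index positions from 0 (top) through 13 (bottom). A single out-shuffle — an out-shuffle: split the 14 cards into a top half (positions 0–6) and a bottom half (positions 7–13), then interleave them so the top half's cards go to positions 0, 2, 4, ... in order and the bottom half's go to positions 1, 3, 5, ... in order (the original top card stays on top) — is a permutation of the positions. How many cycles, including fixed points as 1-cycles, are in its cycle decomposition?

Trace each unvisited position around until it returns:
(0) (1 2 4 8 3 6 ... len 12) (13)
3 cycles in total.

3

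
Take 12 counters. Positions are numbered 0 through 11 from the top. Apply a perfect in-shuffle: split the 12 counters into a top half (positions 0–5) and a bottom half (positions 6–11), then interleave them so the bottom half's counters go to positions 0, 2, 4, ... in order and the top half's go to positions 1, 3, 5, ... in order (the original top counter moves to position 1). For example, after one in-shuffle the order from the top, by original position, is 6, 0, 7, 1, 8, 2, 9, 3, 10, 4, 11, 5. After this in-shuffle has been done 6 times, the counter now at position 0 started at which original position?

Work backwards from position 0, undoing one in-shuffle at a time:
0 ← 6 ← 9 ← 4 ← 8 ← 10 ← 11
So the counter now at position 0 started at position 11.

11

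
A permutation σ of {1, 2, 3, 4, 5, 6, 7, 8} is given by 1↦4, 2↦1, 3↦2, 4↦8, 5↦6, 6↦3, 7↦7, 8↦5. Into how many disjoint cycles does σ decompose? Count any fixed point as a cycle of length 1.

Cycle decomposition: (1 4 8 5 6 3 2) (7).
2 cycles.

2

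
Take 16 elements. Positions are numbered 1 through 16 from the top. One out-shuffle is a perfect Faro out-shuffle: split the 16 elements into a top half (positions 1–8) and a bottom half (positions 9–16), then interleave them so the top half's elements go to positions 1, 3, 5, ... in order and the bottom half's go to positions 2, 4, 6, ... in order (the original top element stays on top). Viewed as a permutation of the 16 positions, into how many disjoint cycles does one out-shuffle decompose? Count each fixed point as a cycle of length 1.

Trace each unvisited position around until it returns:
(1) (2 3 5 9) (4 7 13 10) (6 11) (8 15 14 12) (16)
6 cycles in total.

6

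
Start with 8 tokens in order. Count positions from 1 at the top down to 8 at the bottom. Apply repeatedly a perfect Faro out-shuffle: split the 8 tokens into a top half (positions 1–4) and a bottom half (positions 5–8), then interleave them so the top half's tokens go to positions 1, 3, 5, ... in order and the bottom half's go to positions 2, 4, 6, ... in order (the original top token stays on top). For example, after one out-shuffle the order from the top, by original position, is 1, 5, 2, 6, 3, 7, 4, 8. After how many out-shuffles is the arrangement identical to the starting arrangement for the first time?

3

The out-shuffle permutes the 8 positions with cycle lengths [1, 1, 3, 3].
Every token is home exactly when every cycle has completed a whole number of laps, i.e. after lcm(1, 3) = 3 out-shuffles.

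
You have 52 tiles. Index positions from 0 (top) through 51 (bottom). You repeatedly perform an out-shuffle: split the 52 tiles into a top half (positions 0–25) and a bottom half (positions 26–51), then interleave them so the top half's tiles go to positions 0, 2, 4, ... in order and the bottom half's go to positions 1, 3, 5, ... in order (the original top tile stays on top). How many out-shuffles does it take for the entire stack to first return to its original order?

The out-shuffle permutes the 52 positions with cycle lengths [1, 1, 2, 8, 8, 8, 8, 8, 8].
Every tile is home exactly when every cycle has completed a whole number of laps, i.e. after lcm(1, 2, 8) = 8 out-shuffles.

8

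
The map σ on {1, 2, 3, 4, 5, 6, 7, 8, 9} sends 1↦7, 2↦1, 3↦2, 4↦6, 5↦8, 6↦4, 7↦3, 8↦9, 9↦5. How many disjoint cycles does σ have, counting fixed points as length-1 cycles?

3

Cycle decomposition: (1 7 3 2) (4 6) (5 8 9).
3 cycles.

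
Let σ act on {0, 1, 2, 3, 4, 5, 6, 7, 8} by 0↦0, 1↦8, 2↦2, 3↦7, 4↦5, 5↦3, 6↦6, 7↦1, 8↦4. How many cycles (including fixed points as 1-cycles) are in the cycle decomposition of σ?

Cycle decomposition: (0) (1 8 4 5 3 7) (2) (6).
4 cycles.

4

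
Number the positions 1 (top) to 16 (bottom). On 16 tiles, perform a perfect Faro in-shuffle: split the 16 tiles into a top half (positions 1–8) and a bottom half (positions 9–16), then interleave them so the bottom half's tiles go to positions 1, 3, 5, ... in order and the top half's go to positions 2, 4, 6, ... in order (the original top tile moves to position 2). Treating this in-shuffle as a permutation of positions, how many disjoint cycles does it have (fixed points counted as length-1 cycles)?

Trace each unvisited position around until it returns:
(1 2 4 8 16 15 13 9) (3 6 12 7 14 11 5 10)
2 cycles in total.

2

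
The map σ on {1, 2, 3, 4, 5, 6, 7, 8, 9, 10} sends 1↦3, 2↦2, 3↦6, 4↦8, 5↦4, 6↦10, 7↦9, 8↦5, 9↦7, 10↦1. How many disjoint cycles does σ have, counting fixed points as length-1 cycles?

Cycle decomposition: (1 3 6 10) (2) (4 8 5) (7 9).
4 cycles.

4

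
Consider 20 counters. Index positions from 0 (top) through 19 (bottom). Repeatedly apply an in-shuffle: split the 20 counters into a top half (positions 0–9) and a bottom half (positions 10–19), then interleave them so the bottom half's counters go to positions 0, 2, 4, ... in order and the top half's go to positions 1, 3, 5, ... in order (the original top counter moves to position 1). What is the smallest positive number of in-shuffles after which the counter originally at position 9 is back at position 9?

Follow position 9 under repeated in-shuffles:
9 → 19 → 18 → 16 → 12 → 4 → 9
It first returns after 6 in-shuffles.

6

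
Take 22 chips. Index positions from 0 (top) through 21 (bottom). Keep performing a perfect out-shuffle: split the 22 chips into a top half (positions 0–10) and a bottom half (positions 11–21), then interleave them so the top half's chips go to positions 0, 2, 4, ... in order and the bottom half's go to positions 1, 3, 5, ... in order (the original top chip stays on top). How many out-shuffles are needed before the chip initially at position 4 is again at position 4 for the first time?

6

Follow position 4 under repeated out-shuffles:
4 → 8 → 16 → 11 → 1 → 2 → 4
It first returns after 6 out-shuffles.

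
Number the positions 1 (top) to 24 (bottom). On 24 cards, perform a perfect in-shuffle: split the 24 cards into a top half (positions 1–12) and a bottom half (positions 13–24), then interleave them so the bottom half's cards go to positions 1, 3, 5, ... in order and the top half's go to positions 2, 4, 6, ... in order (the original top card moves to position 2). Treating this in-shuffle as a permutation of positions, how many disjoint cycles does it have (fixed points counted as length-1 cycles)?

Trace each unvisited position around until it returns:
(1 2 4 8 16 7 ... len 20) (5 10 20 15)
2 cycles in total.

2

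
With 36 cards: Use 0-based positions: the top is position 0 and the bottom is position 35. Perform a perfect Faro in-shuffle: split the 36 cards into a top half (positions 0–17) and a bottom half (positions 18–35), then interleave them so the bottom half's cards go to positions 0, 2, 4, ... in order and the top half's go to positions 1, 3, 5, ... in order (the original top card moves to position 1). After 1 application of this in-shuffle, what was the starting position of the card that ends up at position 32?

Work backwards from position 32, undoing one in-shuffle at a time:
32 ← 34
So the card now at position 32 started at position 34.

34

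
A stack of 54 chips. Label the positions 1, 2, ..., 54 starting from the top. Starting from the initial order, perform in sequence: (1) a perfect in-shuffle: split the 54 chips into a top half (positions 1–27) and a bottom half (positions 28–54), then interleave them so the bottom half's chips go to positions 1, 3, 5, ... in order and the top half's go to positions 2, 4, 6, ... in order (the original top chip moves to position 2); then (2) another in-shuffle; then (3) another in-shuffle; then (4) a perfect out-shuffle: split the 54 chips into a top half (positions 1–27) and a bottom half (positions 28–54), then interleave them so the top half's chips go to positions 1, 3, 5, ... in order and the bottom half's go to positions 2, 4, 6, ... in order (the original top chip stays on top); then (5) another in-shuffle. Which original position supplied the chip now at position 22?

Undo the operations in reverse order, starting from position 22:
  undo op 5 (in-shuffle, from top half): 22 ← 11
  undo op 4 (out-shuffle, from top half): 11 ← 6
  undo op 3 (in-shuffle, from top half): 6 ← 3
  undo op 2 (in-shuffle, from bottom half): 3 ← 29
  undo op 1 (in-shuffle, from bottom half): 29 ← 42
So the chip at position 22 came from original position 42.

42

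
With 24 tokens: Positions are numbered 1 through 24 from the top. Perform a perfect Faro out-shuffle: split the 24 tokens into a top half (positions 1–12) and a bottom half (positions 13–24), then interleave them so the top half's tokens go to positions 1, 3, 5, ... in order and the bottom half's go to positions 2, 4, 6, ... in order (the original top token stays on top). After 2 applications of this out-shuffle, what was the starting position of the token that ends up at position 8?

Work backwards from position 8, undoing one out-shuffle at a time:
8 ← 16 ← 20
So the token now at position 8 started at position 20.

20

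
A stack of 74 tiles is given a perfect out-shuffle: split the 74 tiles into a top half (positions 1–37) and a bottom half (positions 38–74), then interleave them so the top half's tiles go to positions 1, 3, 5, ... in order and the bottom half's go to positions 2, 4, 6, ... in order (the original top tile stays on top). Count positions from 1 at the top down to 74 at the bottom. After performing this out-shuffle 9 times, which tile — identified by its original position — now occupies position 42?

Work backwards from position 42, undoing one out-shuffle at a time:
42 ← 58 ← 66 ← 70 ← 72 ← 73 ← 37 ← 19 ← 10 ← 42
So the tile now at position 42 started at position 42.

42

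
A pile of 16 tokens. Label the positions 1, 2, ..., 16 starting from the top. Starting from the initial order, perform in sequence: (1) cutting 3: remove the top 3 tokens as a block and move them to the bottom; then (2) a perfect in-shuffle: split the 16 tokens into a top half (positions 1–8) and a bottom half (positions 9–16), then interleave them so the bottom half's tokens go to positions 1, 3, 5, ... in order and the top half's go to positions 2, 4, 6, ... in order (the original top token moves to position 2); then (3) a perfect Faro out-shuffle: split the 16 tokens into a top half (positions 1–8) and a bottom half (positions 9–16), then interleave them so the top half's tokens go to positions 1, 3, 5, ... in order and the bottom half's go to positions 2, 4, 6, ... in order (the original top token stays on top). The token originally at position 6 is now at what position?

Track the token from position 6 forward through each operation:
  after op 1 (cut 3): 6 → 3
  after op 2 (in-shuffle): 3 → 6
  after op 3 (out-shuffle): 6 → 11

11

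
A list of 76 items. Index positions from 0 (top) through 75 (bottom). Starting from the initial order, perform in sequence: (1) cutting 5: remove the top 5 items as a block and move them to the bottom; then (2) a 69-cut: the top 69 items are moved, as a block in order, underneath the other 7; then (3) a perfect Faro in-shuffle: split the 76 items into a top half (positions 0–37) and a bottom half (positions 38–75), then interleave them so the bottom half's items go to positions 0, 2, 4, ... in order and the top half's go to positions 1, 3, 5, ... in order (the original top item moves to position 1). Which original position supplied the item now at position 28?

Undo the operations in reverse order, starting from position 28:
  undo op 3 (in-shuffle, from bottom half): 28 ← 52
  undo op 2 (cut 69): 52 ← 45
  undo op 1 (cut 5): 45 ← 50
So the item at position 28 came from original position 50.

50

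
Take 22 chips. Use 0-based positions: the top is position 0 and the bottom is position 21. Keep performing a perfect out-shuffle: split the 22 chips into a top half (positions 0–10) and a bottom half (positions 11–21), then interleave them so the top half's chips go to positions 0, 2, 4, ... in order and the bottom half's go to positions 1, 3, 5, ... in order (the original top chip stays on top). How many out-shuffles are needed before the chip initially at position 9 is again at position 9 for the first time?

Follow position 9 under repeated out-shuffles:
9 → 18 → 15 → 9
It first returns after 3 out-shuffles.

3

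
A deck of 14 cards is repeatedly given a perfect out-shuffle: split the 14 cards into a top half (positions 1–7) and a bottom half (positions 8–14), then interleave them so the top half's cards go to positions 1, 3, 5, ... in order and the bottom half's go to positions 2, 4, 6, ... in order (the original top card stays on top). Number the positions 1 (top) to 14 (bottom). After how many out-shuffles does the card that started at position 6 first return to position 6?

Follow position 6 under repeated out-shuffles:
6 → 11 → 8 → 2 → 3 → 5 → 9 → 4 → 7 → 13 → 12 → 10 → 6
It first returns after 12 out-shuffles.

12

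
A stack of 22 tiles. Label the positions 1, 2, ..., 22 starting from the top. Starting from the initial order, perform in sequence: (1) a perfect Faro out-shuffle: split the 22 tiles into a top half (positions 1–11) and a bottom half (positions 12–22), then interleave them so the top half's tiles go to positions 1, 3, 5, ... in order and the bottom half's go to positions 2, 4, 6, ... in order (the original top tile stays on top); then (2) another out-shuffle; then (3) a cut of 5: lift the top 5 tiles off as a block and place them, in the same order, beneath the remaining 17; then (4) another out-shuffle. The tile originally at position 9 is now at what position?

Track the tile from position 9 forward through each operation:
  after op 1 (out-shuffle): 9 → 17
  after op 2 (out-shuffle): 17 → 12
  after op 3 (cut 5): 12 → 7
  after op 4 (out-shuffle): 7 → 13

13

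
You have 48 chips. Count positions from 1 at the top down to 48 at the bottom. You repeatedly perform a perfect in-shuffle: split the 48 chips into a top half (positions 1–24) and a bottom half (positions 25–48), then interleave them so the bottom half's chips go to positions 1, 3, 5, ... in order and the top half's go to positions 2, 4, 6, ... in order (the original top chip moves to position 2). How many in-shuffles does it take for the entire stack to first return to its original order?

The in-shuffle permutes the 48 positions with cycle lengths [3, 3, 21, 21].
Every chip is home exactly when every cycle has completed a whole number of laps, i.e. after lcm(3, 21) = 21 in-shuffles.

21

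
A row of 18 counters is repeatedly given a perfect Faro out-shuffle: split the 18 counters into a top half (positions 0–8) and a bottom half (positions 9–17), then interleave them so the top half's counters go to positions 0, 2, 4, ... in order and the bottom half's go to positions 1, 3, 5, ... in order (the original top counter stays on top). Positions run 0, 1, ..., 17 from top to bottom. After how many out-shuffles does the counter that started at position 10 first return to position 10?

8

Follow position 10 under repeated out-shuffles:
10 → 3 → 6 → 12 → 7 → 14 → 11 → 5 → 10
It first returns after 8 out-shuffles.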